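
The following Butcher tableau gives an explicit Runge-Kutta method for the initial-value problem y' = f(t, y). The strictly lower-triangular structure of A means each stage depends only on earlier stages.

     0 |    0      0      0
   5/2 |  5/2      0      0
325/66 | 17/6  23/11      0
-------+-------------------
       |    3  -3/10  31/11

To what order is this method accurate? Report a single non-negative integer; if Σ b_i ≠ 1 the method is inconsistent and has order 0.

b = (3, -3/10, 31/11)
c = (0, 5/2, 325/66)
Ac = (0, 0, 115/22)
Σ b_i: 3·1 + (-3/10)·1 + 31/11·1 = 607/110 ≠ 1 ⇒ order 0.

0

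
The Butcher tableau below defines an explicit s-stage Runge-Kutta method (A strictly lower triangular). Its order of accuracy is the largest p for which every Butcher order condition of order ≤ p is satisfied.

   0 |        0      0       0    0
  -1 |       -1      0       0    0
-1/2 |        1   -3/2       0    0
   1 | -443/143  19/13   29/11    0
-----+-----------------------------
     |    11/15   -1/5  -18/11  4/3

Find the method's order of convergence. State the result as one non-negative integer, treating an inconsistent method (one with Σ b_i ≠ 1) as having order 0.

0

b = (11/15, -1/5, -18/11, 4/3)
c = (0, -1, -1/2, 1)
Ac = (0, 0, 3/2, -795/286)
Σ b_i: 11/15·1 + (-1/5)·1 + (-18/11)·1 + 4/3·1 = 38/165 ≠ 1 ⇒ order 0.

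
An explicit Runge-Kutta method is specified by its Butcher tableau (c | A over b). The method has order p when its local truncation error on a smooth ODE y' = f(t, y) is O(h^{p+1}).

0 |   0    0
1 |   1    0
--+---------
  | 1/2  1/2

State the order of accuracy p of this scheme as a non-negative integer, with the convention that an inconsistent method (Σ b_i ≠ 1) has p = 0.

2

b = (1/2, 1/2)
c = (0, 1)
Σ b_i: 1/2·1 + 1/2·1 = 1 ✓
b·c: 1/2·1 = 1/2 ✓; 2 stages ⇒ order 2.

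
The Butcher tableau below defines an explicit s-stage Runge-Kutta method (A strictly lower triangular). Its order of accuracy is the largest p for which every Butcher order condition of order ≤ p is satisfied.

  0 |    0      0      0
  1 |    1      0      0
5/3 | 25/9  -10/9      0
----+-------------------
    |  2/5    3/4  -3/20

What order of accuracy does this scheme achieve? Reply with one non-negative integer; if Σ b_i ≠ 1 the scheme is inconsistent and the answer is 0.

3

b = (2/5, 3/4, -3/20)
c = (0, 1, 5/3)
Ac = (0, 0, -10/9)
Σ b_i: 2/5·1 + 3/4·1 + (-3/20)·1 = 1 ✓
b·c: 3/4·1 + (-3/20)·5/3 = 1/2 ✓
b·c²: 3/4·1 + (-3/20)·25/9 = 1/3 ✓
b·Ac: (-3/20)·(-10/9) = 1/6 ✓; 3 stages ⇒ order 3.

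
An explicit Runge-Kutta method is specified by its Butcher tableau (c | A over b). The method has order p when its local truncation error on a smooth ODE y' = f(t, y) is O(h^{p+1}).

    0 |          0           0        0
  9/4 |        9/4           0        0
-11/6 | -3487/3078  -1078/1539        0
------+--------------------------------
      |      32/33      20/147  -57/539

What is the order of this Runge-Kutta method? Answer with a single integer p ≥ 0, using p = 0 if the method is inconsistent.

3

b = (32/33, 20/147, -57/539)
c = (0, 9/4, -11/6)
Ac = (0, 0, -539/342)
Σ b_i: 32/33·1 + 20/147·1 + (-57/539)·1 = 1 ✓
b·c: 20/147·9/4 + (-57/539)·(-11/6) = 1/2 ✓
b·c²: 20/147·81/16 + (-57/539)·121/36 = 1/3 ✓
b·Ac: (-57/539)·(-539/342) = 1/6 ✓; 3 stages ⇒ order 3.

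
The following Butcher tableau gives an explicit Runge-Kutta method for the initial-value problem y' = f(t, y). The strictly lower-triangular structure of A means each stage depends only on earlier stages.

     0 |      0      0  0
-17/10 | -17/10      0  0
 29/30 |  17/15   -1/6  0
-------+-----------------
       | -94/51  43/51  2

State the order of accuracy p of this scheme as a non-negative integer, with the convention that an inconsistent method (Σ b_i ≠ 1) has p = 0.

b = (-94/51, 43/51, 2)
c = (0, -17/10, 29/30)
Ac = (0, 0, 17/60)
Σ b_i: (-94/51)·1 + 43/51·1 + 2·1 = 1 ✓
b·c: 43/51·(-17/10) + 2·29/30 = 1/2 ✓
b·c²: 43/51·289/100 + 2·841/900 = 155/36 ≠ 1/3 ⇒ order 2.
b·Ac: 2·17/60 = 17/30 ≠ 1/6

2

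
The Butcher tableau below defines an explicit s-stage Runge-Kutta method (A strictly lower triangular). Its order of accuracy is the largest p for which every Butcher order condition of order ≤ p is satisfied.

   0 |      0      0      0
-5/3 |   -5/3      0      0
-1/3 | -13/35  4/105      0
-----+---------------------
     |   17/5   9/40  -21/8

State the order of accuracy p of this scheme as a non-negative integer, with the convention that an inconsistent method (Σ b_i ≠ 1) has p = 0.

3

b = (17/5, 9/40, -21/8)
c = (0, -5/3, -1/3)
Ac = (0, 0, -4/63)
Σ b_i: 17/5·1 + 9/40·1 + (-21/8)·1 = 1 ✓
b·c: 9/40·(-5/3) + (-21/8)·(-1/3) = 1/2 ✓
b·c²: 9/40·25/9 + (-21/8)·1/9 = 1/3 ✓
b·Ac: (-21/8)·(-4/63) = 1/6 ✓; 3 stages ⇒ order 3.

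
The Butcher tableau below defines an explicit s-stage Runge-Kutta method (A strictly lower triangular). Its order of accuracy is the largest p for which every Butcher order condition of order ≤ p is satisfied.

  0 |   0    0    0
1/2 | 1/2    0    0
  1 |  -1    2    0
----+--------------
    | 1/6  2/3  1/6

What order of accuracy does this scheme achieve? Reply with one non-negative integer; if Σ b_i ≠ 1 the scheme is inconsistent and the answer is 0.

3

b = (1/6, 2/3, 1/6)
c = (0, 1/2, 1)
Ac = (0, 0, 1)
Σ b_i: 1/6·1 + 2/3·1 + 1/6·1 = 1 ✓
b·c: 2/3·1/2 + 1/6·1 = 1/2 ✓
b·c²: 2/3·1/4 + 1/6·1 = 1/3 ✓
b·Ac: 1/6·1 = 1/6 ✓; 3 stages ⇒ order 3.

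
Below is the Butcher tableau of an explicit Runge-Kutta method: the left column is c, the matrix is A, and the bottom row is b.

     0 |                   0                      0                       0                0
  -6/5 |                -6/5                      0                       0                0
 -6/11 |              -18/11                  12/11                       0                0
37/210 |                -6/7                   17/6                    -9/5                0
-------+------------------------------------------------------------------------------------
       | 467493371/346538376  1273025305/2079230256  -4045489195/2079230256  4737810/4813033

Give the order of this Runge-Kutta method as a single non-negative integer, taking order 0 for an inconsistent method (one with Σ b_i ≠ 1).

3

b = (467493371/346538376, 1273025305/2079230256, -4045489195/2079230256, 4737810/4813033)
c = (0, -6/5, -6/11, 37/210)
Ac = (0, 0, -72/55, -133/55)
Σ b_i: 467493371/346538376·1 + 1273025305/2079230256·1 + (-4045489195/2079230256)·1 + 4737810/4813033·1 = 1 ✓
b·c: 1273025305/2079230256·(-6/5) + (-4045489195/2079230256)·(-6/11) + 4737810/4813033·37/210 = 1/2 ✓
b·c²: 1273025305/2079230256·36/25 + (-4045489195/2079230256)·36/121 + 4737810/4813033·1369/44100 = 1/3 ✓
b·Ac: (-4045489195/2079230256)·(-72/55) + 4737810/4813033·(-133/55) = 1/6 ✓
b·c³: 1273025305/2079230256·(-216/125) + (-4045489195/2079230256)·(-216/1331) + 4737810/4813033·50653/9261000 = -245770359487/333543186900 ≠ 1/4 ⇒ order 3.
b·(c∘Ac): (-4045489195/2079230256)·432/605 + 4737810/4813033·(-703/1650) = -43526766/24065165 ≠ 1/8
b·Ac²: (-4045489195/2079230256)·432/275 + 4737810/4813033·10722/3025 = 22903337/52943363 ≠ 1/12
b·A²c: 4737810/4813033·648/275 = 55820016/24065165 ≠ 1/24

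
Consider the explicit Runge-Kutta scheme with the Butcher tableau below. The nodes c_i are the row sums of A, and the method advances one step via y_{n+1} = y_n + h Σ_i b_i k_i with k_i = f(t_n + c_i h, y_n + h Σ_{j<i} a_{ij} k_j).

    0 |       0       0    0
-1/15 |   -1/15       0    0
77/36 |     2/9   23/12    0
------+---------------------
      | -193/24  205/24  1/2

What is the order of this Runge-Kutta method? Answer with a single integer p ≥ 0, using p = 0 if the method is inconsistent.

b = (-193/24, 205/24, 1/2)
c = (0, -1/15, 77/36)
Ac = (0, 0, -23/180)
Σ b_i: (-193/24)·1 + 205/24·1 + 1/2·1 = 1 ✓
b·c: 205/24·(-1/15) + 1/2·77/36 = 1/2 ✓
b·c²: 205/24·1/225 + 1/2·5929/1296 = 30137/12960 ≠ 1/3 ⇒ order 2.
b·Ac: 1/2·(-23/180) = -23/360 ≠ 1/6

2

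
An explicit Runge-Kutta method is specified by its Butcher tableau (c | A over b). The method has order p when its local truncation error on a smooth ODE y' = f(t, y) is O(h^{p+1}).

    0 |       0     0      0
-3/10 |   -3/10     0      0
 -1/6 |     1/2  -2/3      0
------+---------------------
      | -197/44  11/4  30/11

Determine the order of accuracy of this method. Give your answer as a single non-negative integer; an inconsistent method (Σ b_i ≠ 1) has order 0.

1

b = (-197/44, 11/4, 30/11)
c = (0, -3/10, -1/6)
Ac = (0, 0, 1/5)
Σ b_i: (-197/44)·1 + 11/4·1 + 30/11·1 = 1 ✓
b·c: 11/4·(-3/10) + 30/11·(-1/6) = -563/440 ≠ 1/2 ⇒ order 1.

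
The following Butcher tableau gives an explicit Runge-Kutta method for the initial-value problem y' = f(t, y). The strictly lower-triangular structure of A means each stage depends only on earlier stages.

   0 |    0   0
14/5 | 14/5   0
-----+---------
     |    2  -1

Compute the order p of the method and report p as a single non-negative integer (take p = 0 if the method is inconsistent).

1

b = (2, -1)
c = (0, 14/5)
Σ b_i: 2·1 + (-1)·1 = 1 ✓
b·c: (-1)·14/5 = -14/5 ≠ 1/2 ⇒ order 1.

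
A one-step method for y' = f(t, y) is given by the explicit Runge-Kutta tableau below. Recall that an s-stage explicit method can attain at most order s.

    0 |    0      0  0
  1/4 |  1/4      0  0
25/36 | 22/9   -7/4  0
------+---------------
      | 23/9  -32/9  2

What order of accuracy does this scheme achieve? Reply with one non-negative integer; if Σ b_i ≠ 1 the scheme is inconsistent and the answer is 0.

b = (23/9, -32/9, 2)
c = (0, 1/4, 25/36)
Ac = (0, 0, -7/16)
Σ b_i: 23/9·1 + (-32/9)·1 + 2·1 = 1 ✓
b·c: (-32/9)·1/4 + 2·25/36 = 1/2 ✓
b·c²: (-32/9)·1/16 + 2·625/1296 = 481/648 ≠ 1/3 ⇒ order 2.
b·Ac: 2·(-7/16) = -7/8 ≠ 1/6

2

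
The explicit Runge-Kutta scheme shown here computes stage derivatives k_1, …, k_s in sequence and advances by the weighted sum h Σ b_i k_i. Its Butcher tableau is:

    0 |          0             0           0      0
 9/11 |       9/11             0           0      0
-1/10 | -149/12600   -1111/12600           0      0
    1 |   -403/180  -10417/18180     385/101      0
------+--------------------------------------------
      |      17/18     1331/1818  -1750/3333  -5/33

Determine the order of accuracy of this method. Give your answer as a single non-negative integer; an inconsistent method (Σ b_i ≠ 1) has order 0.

b = (17/18, 1331/1818, -1750/3333, -5/33)
c = (0, 9/11, -1/10, 1)
Ac = (0, 0, -101/1400, -17/20)
Σ b_i: 17/18·1 + 1331/1818·1 + (-1750/3333)·1 + (-5/33)·1 = 1 ✓
b·c: 1331/1818·9/11 + (-1750/3333)·(-1/10) + (-5/33)·1 = 1/2 ✓
b·c²: 1331/1818·81/121 + (-1750/3333)·1/100 + (-5/33)·1 = 1/3 ✓
b·Ac: (-1750/3333)·(-101/1400) + (-5/33)·(-17/20) = 1/6 ✓
b·c³: 1331/1818·729/1331 + (-1750/3333)·(-1/1000) + (-5/33)·1 = 1/4 ✓
b·(c∘Ac): (-1750/3333)·101/14000 + (-5/33)·(-17/20) = 1/8 ✓
b·Ac²: (-1750/3333)·(-909/15400) + (-5/33)·(-19/55) = 1/12 ✓
b·A²c: (-5/33)·(-11/40) = 1/24 ✓; 4 stages ⇒ order 4.

4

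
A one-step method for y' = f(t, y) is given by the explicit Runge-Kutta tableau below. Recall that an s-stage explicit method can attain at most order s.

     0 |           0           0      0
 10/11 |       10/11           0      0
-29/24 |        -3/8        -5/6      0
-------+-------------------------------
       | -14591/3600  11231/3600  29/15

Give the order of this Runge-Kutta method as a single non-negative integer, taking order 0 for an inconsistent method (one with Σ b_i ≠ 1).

b = (-14591/3600, 11231/3600, 29/15)
c = (0, 10/11, -29/24)
Ac = (0, 0, -25/33)
Σ b_i: (-14591/3600)·1 + 11231/3600·1 + 29/15·1 = 1 ✓
b·c: 11231/3600·10/11 + 29/15·(-29/24) = 1/2 ✓
b·c²: 11231/3600·100/121 + 29/15·841/576 = 513319/95040 ≠ 1/3 ⇒ order 2.
b·Ac: 29/15·(-25/33) = -145/99 ≠ 1/6

2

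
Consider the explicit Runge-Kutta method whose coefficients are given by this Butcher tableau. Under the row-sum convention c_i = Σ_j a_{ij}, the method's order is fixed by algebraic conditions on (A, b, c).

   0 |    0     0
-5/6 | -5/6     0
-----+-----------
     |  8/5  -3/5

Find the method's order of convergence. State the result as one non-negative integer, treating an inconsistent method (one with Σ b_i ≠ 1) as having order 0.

2

b = (8/5, -3/5)
c = (0, -5/6)
Σ b_i: 8/5·1 + (-3/5)·1 = 1 ✓
b·c: (-3/5)·(-5/6) = 1/2 ✓; 2 stages ⇒ order 2.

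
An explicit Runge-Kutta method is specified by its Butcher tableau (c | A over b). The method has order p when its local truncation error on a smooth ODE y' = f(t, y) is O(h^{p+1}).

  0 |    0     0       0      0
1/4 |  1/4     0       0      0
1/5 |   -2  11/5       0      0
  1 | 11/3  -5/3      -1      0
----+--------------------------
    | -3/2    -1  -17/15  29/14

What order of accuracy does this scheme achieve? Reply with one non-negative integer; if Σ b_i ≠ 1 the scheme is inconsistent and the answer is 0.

b = (-3/2, -1, -17/15, 29/14)
c = (0, 1/4, 1/5, 1)
Ac = (0, 0, 11/20, -37/60)
Σ b_i: (-3/2)·1 + (-1)·1 + (-17/15)·1 + 29/14·1 = -164/105 ≠ 1 ⇒ order 0.

0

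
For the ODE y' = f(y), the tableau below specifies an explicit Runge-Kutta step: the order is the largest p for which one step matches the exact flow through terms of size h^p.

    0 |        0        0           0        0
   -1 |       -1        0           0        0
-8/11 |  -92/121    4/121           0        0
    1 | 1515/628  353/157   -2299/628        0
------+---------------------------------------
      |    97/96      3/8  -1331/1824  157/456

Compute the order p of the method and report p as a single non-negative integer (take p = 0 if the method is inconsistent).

4

b = (97/96, 3/8, -1331/1824, 157/456)
c = (0, -1, -8/11, 1)
Ac = (0, 0, -4/121, 65/157)
Σ b_i: 97/96·1 + 3/8·1 + (-1331/1824)·1 + 157/456·1 = 1 ✓
b·c: 3/8·(-1) + (-1331/1824)·(-8/11) + 157/456·1 = 1/2 ✓
b·c²: 3/8·1 + (-1331/1824)·64/121 + 157/456·1 = 1/3 ✓
b·Ac: (-1331/1824)·(-4/121) + 157/456·65/157 = 1/6 ✓
b·c³: 3/8·(-1) + (-1331/1824)·(-512/1331) + 157/456·1 = 1/4 ✓
b·(c∘Ac): (-1331/1824)·32/1331 + 157/456·65/157 = 1/8 ✓
b·Ac²: (-1331/1824)·4/121 + 157/456·49/157 = 1/12 ✓
b·A²c: 157/456·19/157 = 1/24 ✓; 4 stages ⇒ order 4.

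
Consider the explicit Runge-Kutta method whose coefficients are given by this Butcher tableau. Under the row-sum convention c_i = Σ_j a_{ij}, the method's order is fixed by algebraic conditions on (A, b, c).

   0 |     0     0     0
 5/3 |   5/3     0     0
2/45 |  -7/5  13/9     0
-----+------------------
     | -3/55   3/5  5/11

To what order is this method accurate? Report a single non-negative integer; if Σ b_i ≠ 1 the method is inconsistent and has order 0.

b = (-3/55, 3/5, 5/11)
c = (0, 5/3, 2/45)
Ac = (0, 0, 65/27)
Σ b_i: (-3/55)·1 + 3/5·1 + 5/11·1 = 1 ✓
b·c: 3/5·5/3 + 5/11·2/45 = 101/99 ≠ 1/2 ⇒ order 1.

1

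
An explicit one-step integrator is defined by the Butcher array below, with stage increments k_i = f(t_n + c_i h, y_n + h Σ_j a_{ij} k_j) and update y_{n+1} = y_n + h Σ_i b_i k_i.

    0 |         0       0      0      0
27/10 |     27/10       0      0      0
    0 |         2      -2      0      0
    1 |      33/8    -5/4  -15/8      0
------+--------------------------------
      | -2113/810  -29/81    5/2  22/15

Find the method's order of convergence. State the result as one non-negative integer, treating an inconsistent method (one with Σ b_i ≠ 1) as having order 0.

2

b = (-2113/810, -29/81, 5/2, 22/15)
c = (0, 27/10, 0, 1)
Ac = (0, 0, -27/5, -27/8)
Σ b_i: (-2113/810)·1 + (-29/81)·1 + 5/2·1 + 22/15·1 = 1 ✓
b·c: (-29/81)·27/10 + 22/15·1 = 1/2 ✓
b·c²: (-29/81)·729/100 + 22/15·1 = -343/300 ≠ 1/3 ⇒ order 2.
b·Ac: 5/2·(-27/5) + 22/15·(-27/8) = -369/20 ≠ 1/6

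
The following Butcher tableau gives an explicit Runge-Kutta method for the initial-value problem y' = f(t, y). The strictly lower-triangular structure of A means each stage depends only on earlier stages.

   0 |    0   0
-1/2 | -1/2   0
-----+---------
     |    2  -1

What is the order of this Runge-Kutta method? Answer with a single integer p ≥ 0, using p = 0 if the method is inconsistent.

b = (2, -1)
c = (0, -1/2)
Σ b_i: 2·1 + (-1)·1 = 1 ✓
b·c: (-1)·(-1/2) = 1/2 ✓; 2 stages ⇒ order 2.

2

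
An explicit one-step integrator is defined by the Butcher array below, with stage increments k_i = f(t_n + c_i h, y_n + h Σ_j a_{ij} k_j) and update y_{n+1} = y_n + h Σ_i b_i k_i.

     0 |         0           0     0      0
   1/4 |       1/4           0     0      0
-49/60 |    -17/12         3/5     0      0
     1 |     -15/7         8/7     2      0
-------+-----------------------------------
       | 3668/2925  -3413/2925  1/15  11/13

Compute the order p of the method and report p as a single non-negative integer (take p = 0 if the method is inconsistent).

b = (3668/2925, -3413/2925, 1/15, 11/13)
c = (0, 1/4, -49/60, 1)
Ac = (0, 0, 3/20, -283/210)
Σ b_i: 3668/2925·1 + (-3413/2925)·1 + 1/15·1 + 11/13·1 = 1 ✓
b·c: (-3413/2925)·1/4 + 1/15·(-49/60) + 11/13·1 = 1/2 ✓
b·c²: (-3413/2925)·1/16 + 1/15·2401/3600 + 11/13·1 = 287009/351000 ≠ 1/3 ⇒ order 2.
b·Ac: 1/15·3/20 + 11/13·(-283/210) = -30857/27300 ≠ 1/6

2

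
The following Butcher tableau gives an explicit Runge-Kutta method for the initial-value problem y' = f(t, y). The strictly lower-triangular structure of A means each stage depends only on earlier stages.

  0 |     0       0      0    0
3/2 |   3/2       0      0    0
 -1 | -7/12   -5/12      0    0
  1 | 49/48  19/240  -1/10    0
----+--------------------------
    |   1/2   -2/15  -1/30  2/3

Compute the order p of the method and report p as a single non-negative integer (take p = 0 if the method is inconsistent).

b = (1/2, -2/15, -1/30, 2/3)
c = (0, 3/2, -1, 1)
Ac = (0, 0, -5/8, 7/32)
Σ b_i: 1/2·1 + (-2/15)·1 + (-1/30)·1 + 2/3·1 = 1 ✓
b·c: (-2/15)·3/2 + (-1/30)·(-1) + 2/3·1 = 1/2 ✓
b·c²: (-2/15)·9/4 + (-1/30)·1 + 2/3·1 = 1/3 ✓
b·Ac: (-1/30)·(-5/8) + 2/3·7/32 = 1/6 ✓
b·c³: (-2/15)·27/8 + (-1/30)·(-1) + 2/3·1 = 1/4 ✓
b·(c∘Ac): (-1/30)·5/8 + 2/3·7/32 = 1/8 ✓
b·Ac²: (-1/30)·(-15/16) + 2/3·5/64 = 1/12 ✓
b·A²c: 2/3·1/16 = 1/24 ✓; 4 stages ⇒ order 4.

4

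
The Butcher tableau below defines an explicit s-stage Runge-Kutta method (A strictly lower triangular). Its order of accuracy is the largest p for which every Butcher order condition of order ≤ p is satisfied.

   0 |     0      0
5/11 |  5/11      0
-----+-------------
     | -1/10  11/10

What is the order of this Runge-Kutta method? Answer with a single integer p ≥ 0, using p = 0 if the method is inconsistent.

b = (-1/10, 11/10)
c = (0, 5/11)
Σ b_i: (-1/10)·1 + 11/10·1 = 1 ✓
b·c: 11/10·5/11 = 1/2 ✓; 2 stages ⇒ order 2.

2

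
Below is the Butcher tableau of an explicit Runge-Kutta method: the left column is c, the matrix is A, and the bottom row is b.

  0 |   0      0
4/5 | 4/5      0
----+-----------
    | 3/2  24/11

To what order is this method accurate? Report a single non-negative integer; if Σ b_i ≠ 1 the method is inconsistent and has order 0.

0

b = (3/2, 24/11)
c = (0, 4/5)
Σ b_i: 3/2·1 + 24/11·1 = 81/22 ≠ 1 ⇒ order 0.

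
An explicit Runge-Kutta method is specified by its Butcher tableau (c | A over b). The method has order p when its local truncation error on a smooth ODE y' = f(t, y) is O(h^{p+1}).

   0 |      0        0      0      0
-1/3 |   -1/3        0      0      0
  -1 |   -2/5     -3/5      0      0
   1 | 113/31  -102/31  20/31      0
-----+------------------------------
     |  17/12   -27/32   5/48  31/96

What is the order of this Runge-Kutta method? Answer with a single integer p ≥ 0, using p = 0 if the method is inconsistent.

4

b = (17/12, -27/32, 5/48, 31/96)
c = (0, -1/3, -1, 1)
Ac = (0, 0, 1/5, 14/31)
Σ b_i: 17/12·1 + (-27/32)·1 + 5/48·1 + 31/96·1 = 1 ✓
b·c: (-27/32)·(-1/3) + 5/48·(-1) + 31/96·1 = 1/2 ✓
b·c²: (-27/32)·1/9 + 5/48·1 + 31/96·1 = 1/3 ✓
b·Ac: 5/48·1/5 + 31/96·14/31 = 1/6 ✓
b·c³: (-27/32)·(-1/27) + 5/48·(-1) + 31/96·1 = 1/4 ✓
b·(c∘Ac): 5/48·(-1/5) + 31/96·14/31 = 1/8 ✓
b·Ac²: 5/48·(-1/15) + 31/96·26/93 = 1/12 ✓
b·A²c: 31/96·4/31 = 1/24 ✓; 4 stages ⇒ order 4.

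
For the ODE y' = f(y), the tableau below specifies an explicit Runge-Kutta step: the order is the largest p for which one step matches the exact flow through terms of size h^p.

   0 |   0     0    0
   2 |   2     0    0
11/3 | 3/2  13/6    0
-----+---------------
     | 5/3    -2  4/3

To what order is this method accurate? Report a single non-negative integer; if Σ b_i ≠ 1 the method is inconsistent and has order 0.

b = (5/3, -2, 4/3)
c = (0, 2, 11/3)
Ac = (0, 0, 13/3)
Σ b_i: 5/3·1 + (-2)·1 + 4/3·1 = 1 ✓
b·c: (-2)·2 + 4/3·11/3 = 8/9 ≠ 1/2 ⇒ order 1.

1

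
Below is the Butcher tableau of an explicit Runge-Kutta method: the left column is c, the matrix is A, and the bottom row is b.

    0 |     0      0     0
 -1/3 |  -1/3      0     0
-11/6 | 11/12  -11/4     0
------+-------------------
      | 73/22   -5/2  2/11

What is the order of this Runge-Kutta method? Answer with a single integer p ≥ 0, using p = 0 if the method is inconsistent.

b = (73/22, -5/2, 2/11)
c = (0, -1/3, -11/6)
Ac = (0, 0, 11/12)
Σ b_i: 73/22·1 + (-5/2)·1 + 2/11·1 = 1 ✓
b·c: (-5/2)·(-1/3) + 2/11·(-11/6) = 1/2 ✓
b·c²: (-5/2)·1/9 + 2/11·121/36 = 1/3 ✓
b·Ac: 2/11·11/12 = 1/6 ✓; 3 stages ⇒ order 3.

3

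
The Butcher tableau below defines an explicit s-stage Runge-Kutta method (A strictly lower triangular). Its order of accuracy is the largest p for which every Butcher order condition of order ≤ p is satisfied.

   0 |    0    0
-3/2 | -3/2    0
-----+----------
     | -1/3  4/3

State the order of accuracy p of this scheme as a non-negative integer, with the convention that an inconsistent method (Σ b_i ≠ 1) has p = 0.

1

b = (-1/3, 4/3)
c = (0, -3/2)
Σ b_i: (-1/3)·1 + 4/3·1 = 1 ✓
b·c: 4/3·(-3/2) = -2 ≠ 1/2 ⇒ order 1.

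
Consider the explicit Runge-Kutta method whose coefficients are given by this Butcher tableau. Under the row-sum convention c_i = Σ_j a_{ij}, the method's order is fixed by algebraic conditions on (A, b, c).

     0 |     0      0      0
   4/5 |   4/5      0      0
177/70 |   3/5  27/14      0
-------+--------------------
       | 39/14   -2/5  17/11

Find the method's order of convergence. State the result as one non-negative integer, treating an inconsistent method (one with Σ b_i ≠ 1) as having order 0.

b = (39/14, -2/5, 17/11)
c = (0, 4/5, 177/70)
Ac = (0, 0, 54/35)
Σ b_i: 39/14·1 + (-2/5)·1 + 17/11·1 = 3027/770 ≠ 1 ⇒ order 0.

0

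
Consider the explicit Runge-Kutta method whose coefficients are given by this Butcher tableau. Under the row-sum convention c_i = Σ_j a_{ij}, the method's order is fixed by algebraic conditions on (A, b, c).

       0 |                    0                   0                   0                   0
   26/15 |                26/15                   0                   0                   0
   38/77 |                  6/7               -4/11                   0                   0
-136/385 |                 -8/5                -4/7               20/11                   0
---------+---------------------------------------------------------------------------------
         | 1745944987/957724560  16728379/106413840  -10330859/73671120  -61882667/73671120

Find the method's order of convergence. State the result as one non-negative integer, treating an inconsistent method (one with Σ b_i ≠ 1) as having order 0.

b = (1745944987/957724560, 16728379/106413840, -10330859/73671120, -61882667/73671120)
c = (0, 26/15, 38/77, -136/385)
Ac = (0, 0, -104/165, -1184/12705)
Σ b_i: 1745944987/957724560·1 + 16728379/106413840·1 + (-10330859/73671120)·1 + (-61882667/73671120)·1 = 1 ✓
b·c: 16728379/106413840·26/15 + (-10330859/73671120)·38/77 + (-61882667/73671120)·(-136/385) = 1/2 ✓
b·c²: 16728379/106413840·676/225 + (-10330859/73671120)·1444/5929 + (-61882667/73671120)·18496/148225 = 1/3 ✓
b·Ac: (-10330859/73671120)·(-104/165) + (-61882667/73671120)·(-1184/12705) = 1/6 ✓
b·c³: 16728379/106413840·17576/3375 + (-10330859/73671120)·54872/456533 + (-61882667/73671120)·(-2515456/57066625) = 156135071192/186134689125 ≠ 1/4 ⇒ order 3.
b·(c∘Ac): (-10330859/73671120)·(-3952/12705) + (-61882667/73671120)·161024/4891425 = 424587811/26590669875 ≠ 1/8
b·Ac²: (-10330859/73671120)·(-2704/2475) + (-61882667/73671120)·(-18695168/14674275) = 1301191807/1063626795 ≠ 1/12
b·A²c: (-61882667/73671120)·(-416/363) = 13297102/13813335 ≠ 1/24

3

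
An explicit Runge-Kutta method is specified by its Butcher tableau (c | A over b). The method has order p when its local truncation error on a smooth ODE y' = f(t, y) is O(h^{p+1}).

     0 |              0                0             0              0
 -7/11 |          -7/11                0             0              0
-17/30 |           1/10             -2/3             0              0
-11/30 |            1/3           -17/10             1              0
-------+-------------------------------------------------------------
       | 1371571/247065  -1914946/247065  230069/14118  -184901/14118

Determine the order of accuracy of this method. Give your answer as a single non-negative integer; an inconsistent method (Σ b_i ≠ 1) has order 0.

3

b = (1371571/247065, -1914946/247065, 230069/14118, -184901/14118)
c = (0, -7/11, -17/30, -11/30)
Ac = (0, 0, 14/33, 17/33)
Σ b_i: 1371571/247065·1 + (-1914946/247065)·1 + 230069/14118·1 + (-184901/14118)·1 = 1 ✓
b·c: (-1914946/247065)·(-7/11) + 230069/14118·(-17/30) + (-184901/14118)·(-11/30) = 1/2 ✓
b·c²: (-1914946/247065)·49/121 + 230069/14118·289/900 + (-184901/14118)·121/900 = 1/3 ✓
b·Ac: 230069/14118·14/33 + (-184901/14118)·17/33 = 1/6 ✓
b·c³: (-1914946/247065)·(-343/1331) + 230069/14118·(-4913/27000) + (-184901/14118)·(-1331/27000) = -225227371/698841000 ≠ 1/4 ⇒ order 3.
b·(c∘Ac): 230069/14118·(-119/495) + (-184901/14118)·(-17/90) = -149481/103532 ≠ 1/8
b·Ac²: 230069/14118·(-98/363) + (-184901/14118)·(-40001/108900) = 57472391/139768200 ≠ 1/12
b·A²c: (-184901/14118)·14/33 = -1294307/232947 ≠ 1/24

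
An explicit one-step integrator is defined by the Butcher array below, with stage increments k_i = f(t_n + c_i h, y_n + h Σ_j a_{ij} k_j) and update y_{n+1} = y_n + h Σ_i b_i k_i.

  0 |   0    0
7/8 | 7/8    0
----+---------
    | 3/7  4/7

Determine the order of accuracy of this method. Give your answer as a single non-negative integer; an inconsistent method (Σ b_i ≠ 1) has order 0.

2

b = (3/7, 4/7)
c = (0, 7/8)
Σ b_i: 3/7·1 + 4/7·1 = 1 ✓
b·c: 4/7·7/8 = 1/2 ✓; 2 stages ⇒ order 2.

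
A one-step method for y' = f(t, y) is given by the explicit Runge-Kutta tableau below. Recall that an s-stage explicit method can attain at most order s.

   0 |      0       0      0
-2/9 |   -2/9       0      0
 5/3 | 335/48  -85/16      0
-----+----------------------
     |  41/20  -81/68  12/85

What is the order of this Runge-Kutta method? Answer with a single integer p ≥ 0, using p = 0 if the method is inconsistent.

3

b = (41/20, -81/68, 12/85)
c = (0, -2/9, 5/3)
Ac = (0, 0, 85/72)
Σ b_i: 41/20·1 + (-81/68)·1 + 12/85·1 = 1 ✓
b·c: (-81/68)·(-2/9) + 12/85·5/3 = 1/2 ✓
b·c²: (-81/68)·4/81 + 12/85·25/9 = 1/3 ✓
b·Ac: 12/85·85/72 = 1/6 ✓; 3 stages ⇒ order 3.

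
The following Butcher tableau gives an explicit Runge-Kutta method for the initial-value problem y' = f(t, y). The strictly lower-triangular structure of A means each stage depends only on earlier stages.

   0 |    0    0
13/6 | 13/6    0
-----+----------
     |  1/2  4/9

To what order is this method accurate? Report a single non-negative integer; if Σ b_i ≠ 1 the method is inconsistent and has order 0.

0

b = (1/2, 4/9)
c = (0, 13/6)
Σ b_i: 1/2·1 + 4/9·1 = 17/18 ≠ 1 ⇒ order 0.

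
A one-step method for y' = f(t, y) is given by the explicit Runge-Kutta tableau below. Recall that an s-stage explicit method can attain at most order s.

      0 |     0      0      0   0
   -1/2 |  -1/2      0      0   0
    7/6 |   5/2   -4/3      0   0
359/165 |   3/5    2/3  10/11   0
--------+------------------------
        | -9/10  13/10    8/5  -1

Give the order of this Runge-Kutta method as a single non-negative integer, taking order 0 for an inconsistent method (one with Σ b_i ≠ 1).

1

b = (-9/10, 13/10, 8/5, -1)
c = (0, -1/2, 7/6, 359/165)
Ac = (0, 0, 2/3, 8/11)
Σ b_i: (-9/10)·1 + 13/10·1 + 8/5·1 + (-1)·1 = 1 ✓
b·c: 13/10·(-1/2) + 8/5·7/6 + (-1)·359/165 = -211/220 ≠ 1/2 ⇒ order 1.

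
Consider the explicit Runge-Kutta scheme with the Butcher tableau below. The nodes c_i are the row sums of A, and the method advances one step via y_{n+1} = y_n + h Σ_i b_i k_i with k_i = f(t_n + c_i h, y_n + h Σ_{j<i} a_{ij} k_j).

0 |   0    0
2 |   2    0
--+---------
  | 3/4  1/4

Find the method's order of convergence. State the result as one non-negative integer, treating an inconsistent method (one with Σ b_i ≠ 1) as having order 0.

2

b = (3/4, 1/4)
c = (0, 2)
Σ b_i: 3/4·1 + 1/4·1 = 1 ✓
b·c: 1/4·2 = 1/2 ✓; 2 stages ⇒ order 2.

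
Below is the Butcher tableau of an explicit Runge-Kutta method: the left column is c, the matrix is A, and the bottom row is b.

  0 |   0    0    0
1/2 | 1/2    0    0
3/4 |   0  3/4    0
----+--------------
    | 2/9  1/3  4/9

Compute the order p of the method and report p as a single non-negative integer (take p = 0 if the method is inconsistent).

3

b = (2/9, 1/3, 4/9)
c = (0, 1/2, 3/4)
Ac = (0, 0, 3/8)
Σ b_i: 2/9·1 + 1/3·1 + 4/9·1 = 1 ✓
b·c: 1/3·1/2 + 4/9·3/4 = 1/2 ✓
b·c²: 1/3·1/4 + 4/9·9/16 = 1/3 ✓
b·Ac: 4/9·3/8 = 1/6 ✓; 3 stages ⇒ order 3.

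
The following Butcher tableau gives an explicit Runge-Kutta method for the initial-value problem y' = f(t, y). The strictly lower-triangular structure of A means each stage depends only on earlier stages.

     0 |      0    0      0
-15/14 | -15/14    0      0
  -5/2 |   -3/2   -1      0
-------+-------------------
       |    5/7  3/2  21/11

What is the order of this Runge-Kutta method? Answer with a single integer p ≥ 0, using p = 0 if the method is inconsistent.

b = (5/7, 3/2, 21/11)
c = (0, -15/14, -5/2)
Ac = (0, 0, 15/14)
Σ b_i: 5/7·1 + 3/2·1 + 21/11·1 = 635/154 ≠ 1 ⇒ order 0.

0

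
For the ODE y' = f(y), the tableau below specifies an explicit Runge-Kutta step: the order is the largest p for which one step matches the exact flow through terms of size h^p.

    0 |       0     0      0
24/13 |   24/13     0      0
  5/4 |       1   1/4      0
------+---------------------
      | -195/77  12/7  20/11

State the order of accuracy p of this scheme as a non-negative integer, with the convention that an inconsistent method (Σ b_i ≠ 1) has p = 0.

b = (-195/77, 12/7, 20/11)
c = (0, 24/13, 5/4)
Ac = (0, 0, 6/13)
Σ b_i: (-195/77)·1 + 12/7·1 + 20/11·1 = 1 ✓
b·c: 12/7·24/13 + 20/11·5/4 = 5443/1001 ≠ 1/2 ⇒ order 1.

1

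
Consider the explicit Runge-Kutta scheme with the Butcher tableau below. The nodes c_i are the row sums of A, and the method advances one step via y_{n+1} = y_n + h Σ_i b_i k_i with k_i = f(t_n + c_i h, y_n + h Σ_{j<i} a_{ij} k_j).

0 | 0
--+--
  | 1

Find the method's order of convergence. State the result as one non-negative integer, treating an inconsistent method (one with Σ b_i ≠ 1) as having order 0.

1

b = (1)
c = (0)
Σ b_i: 1·1 = 1 ✓; 1 stage ⇒ order 1.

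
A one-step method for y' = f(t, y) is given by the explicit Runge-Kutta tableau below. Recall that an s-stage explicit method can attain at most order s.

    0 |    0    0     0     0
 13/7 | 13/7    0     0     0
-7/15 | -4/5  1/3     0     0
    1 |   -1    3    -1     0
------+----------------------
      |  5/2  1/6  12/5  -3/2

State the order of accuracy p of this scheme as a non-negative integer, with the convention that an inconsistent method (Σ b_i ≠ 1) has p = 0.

0

b = (5/2, 1/6, 12/5, -3/2)
c = (0, 13/7, -7/15, 1)
Ac = (0, 0, 13/21, 634/105)
Σ b_i: 5/2·1 + 1/6·1 + 12/5·1 + (-3/2)·1 = 107/30 ≠ 1 ⇒ order 0.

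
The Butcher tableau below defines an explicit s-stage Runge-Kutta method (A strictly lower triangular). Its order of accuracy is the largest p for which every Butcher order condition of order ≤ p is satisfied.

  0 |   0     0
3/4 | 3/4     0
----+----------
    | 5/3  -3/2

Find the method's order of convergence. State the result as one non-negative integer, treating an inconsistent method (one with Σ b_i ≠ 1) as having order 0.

b = (5/3, -3/2)
c = (0, 3/4)
Σ b_i: 5/3·1 + (-3/2)·1 = 1/6 ≠ 1 ⇒ order 0.

0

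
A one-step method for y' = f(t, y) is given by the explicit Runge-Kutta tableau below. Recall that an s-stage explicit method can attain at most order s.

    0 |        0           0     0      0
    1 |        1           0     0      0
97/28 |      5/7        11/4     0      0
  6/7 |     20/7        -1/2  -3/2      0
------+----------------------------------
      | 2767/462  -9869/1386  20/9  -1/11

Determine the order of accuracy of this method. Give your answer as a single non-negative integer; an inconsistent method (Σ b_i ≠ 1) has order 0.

b = (2767/462, -9869/1386, 20/9, -1/11)
c = (0, 1, 97/28, 6/7)
Ac = (0, 0, 11/4, -319/56)
Σ b_i: 2767/462·1 + (-9869/1386)·1 + 20/9·1 + (-1/11)·1 = 1 ✓
b·c: (-9869/1386)·1 + 20/9·97/28 + (-1/11)·6/7 = 1/2 ✓
b·c²: (-9869/1386)·1 + 20/9·9409/784 + (-1/11)·36/49 = 126011/6468 ≠ 1/3 ⇒ order 2.
b·Ac: 20/9·11/4 + (-1/11)·(-319/56) = 3341/504 ≠ 1/6

2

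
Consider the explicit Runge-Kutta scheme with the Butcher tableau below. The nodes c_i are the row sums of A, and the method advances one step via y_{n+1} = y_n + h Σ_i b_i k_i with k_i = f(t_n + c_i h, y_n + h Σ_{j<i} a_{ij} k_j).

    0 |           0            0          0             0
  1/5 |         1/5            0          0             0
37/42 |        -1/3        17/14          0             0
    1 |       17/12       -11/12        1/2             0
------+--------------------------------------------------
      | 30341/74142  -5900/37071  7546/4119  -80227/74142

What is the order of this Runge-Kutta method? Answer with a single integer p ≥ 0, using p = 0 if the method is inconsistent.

b = (30341/74142, -5900/37071, 7546/4119, -80227/74142)
c = (0, 1/5, 37/42, 1)
Ac = (0, 0, 17/70, 9/35)
Σ b_i: 30341/74142·1 + (-5900/37071)·1 + 7546/4119·1 + (-80227/74142)·1 = 1 ✓
b·c: (-5900/37071)·1/5 + 7546/4119·37/42 + (-80227/74142)·1 = 1/2 ✓
b·c²: (-5900/37071)·1/25 + 7546/4119·1369/1764 + (-80227/74142)·1 = 1/3 ✓
b·Ac: 7546/4119·17/70 + (-80227/74142)·9/35 = 1/6 ✓
b·c³: (-5900/37071)·1/125 + 7546/4119·50653/74088 + (-80227/74142)·1 = 376273/2224260 ≠ 1/4 ⇒ order 3.
b·(c∘Ac): 7546/4119·629/2940 + (-80227/74142)·9/35 = 1405/12357 ≠ 1/8
b·Ac²: 7546/4119·17/350 + (-80227/74142)·30991/88200 = -54412223/186837840 ≠ 1/12
b·A²c: (-80227/74142)·17/140 = -194837/1482840 ≠ 1/24

3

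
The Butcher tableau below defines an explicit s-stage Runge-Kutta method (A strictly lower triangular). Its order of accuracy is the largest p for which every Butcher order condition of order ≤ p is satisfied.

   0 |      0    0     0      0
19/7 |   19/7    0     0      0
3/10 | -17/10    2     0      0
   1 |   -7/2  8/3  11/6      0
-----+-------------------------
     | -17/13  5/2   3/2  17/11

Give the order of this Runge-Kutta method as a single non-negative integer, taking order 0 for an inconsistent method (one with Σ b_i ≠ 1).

b = (-17/13, 5/2, 3/2, 17/11)
c = (0, 19/7, 3/10, 1)
Ac = (0, 0, 38/7, 3271/420)
Σ b_i: (-17/13)·1 + 5/2·1 + 3/2·1 + 17/11·1 = 606/143 ≠ 1 ⇒ order 0.

0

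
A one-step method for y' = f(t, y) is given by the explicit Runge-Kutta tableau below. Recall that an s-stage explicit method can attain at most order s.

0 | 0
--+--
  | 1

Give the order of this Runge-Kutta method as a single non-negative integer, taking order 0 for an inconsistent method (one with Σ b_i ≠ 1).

b = (1)
c = (0)
Σ b_i: 1·1 = 1 ✓; 1 stage ⇒ order 1.

1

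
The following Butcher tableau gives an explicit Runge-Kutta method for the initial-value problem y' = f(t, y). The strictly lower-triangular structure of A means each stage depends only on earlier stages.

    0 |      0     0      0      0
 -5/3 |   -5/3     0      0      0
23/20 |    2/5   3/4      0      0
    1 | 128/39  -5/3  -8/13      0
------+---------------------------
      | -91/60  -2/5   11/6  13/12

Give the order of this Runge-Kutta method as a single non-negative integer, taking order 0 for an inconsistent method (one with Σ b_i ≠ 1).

b = (-91/60, -2/5, 11/6, 13/12)
c = (0, -5/3, 23/20, 1)
Ac = (0, 0, -5/4, 1211/585)
Σ b_i: (-91/60)·1 + (-2/5)·1 + 11/6·1 + 13/12·1 = 1 ✓
b·c: (-2/5)·(-5/3) + 11/6·23/20 + 13/12·1 = 463/120 ≠ 1/2 ⇒ order 1.

1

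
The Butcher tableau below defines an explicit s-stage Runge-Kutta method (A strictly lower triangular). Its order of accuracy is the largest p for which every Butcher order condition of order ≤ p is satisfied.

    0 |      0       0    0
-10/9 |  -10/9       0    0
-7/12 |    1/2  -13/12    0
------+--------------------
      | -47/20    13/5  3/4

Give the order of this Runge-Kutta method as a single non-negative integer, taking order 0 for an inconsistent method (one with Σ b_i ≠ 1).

1

b = (-47/20, 13/5, 3/4)
c = (0, -10/9, -7/12)
Ac = (0, 0, 65/54)
Σ b_i: (-47/20)·1 + 13/5·1 + 3/4·1 = 1 ✓
b·c: 13/5·(-10/9) + 3/4·(-7/12) = -479/144 ≠ 1/2 ⇒ order 1.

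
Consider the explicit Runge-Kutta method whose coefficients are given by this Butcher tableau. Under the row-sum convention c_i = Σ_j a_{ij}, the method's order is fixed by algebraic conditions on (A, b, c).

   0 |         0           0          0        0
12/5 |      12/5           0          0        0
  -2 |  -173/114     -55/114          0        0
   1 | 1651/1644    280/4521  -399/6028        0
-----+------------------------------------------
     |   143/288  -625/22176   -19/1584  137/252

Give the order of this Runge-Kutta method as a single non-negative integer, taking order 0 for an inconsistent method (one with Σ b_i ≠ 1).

b = (143/288, -625/22176, -19/1584, 137/252)
c = (0, 12/5, -2, 1)
Ac = (0, 0, -22/19, 77/274)
Σ b_i: 143/288·1 + (-625/22176)·1 + (-19/1584)·1 + 137/252·1 = 1 ✓
b·c: (-625/22176)·12/5 + (-19/1584)·(-2) + 137/252·1 = 1/2 ✓
b·c²: (-625/22176)·144/25 + (-19/1584)·4 + 137/252·1 = 1/3 ✓
b·Ac: (-19/1584)·(-22/19) + 137/252·77/274 = 1/6 ✓
b·c³: (-625/22176)·1728/125 + (-19/1584)·(-8) + 137/252·1 = 1/4 ✓
b·(c∘Ac): (-19/1584)·44/19 + 137/252·77/274 = 1/8 ✓
b·Ac²: (-19/1584)·(-264/95) + 137/252·63/685 = 1/12 ✓
b·A²c: 137/252·21/274 = 1/24 ✓; 4 stages ⇒ order 4.

4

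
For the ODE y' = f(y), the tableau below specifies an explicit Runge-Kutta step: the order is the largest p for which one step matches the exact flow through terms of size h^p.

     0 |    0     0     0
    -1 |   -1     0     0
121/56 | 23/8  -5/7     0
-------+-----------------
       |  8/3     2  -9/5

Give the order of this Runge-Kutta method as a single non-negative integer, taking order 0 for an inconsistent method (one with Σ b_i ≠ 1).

0

b = (8/3, 2, -9/5)
c = (0, -1, 121/56)
Ac = (0, 0, 5/7)
Σ b_i: 8/3·1 + 2·1 + (-9/5)·1 = 43/15 ≠ 1 ⇒ order 0.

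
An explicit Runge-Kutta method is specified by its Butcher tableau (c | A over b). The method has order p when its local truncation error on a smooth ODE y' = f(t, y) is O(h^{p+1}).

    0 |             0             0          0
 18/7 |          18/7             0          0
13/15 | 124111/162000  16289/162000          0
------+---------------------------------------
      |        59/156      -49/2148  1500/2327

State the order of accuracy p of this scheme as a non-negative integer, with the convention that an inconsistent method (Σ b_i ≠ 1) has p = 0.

3

b = (59/156, -49/2148, 1500/2327)
c = (0, 18/7, 13/15)
Ac = (0, 0, 2327/9000)
Σ b_i: 59/156·1 + (-49/2148)·1 + 1500/2327·1 = 1 ✓
b·c: (-49/2148)·18/7 + 1500/2327·13/15 = 1/2 ✓
b·c²: (-49/2148)·324/49 + 1500/2327·169/225 = 1/3 ✓
b·Ac: 1500/2327·2327/9000 = 1/6 ✓; 3 stages ⇒ order 3.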